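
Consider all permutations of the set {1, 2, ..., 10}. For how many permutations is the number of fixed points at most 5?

Sum C(10,i)·!(10-i) for i = 0..5:
  i=0: C(10,0)·!10 = 1·1334961 = 1334961
  i=1: C(10,1)·!9 = 10·133496 = 1334960
  i=2: C(10,2)·!8 = 45·14833 = 667485
  i=3: C(10,3)·!7 = 120·1854 = 222480
  i=4: C(10,4)·!6 = 210·265 = 55650
  i=5: C(10,5)·!5 = 252·44 = 11088
Total = 3626624.

3626624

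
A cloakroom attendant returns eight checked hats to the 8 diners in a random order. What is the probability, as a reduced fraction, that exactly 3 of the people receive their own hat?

11/180

Favorable outcomes: C(8,3)·!5 = 56·44 = 2464.
Total outcomes: 8! = 40320.
Probability = 2464/40320 = 11/180.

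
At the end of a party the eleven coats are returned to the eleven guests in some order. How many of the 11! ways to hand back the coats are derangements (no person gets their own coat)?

!11 is the nearest integer to 11!/e.
11! = 39916800, and 39916800/e ≈ 14684570.08, so !11 = 14684570.

14684570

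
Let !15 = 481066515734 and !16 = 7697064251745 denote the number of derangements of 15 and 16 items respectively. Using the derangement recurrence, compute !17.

130850092279664

!17 = (17-1)·(!16 + !15) = 16·(7697064251745 + 481066515734) = 16·8178130767479 = 130850092279664.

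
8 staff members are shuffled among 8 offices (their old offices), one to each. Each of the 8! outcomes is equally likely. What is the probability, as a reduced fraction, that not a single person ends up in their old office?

2119/5760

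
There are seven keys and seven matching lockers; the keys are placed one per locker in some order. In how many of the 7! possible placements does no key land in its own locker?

1854

The subfactorial !7 = [7!/e] (nearest integer).
7! = 5040, and 5040/e ≈ 1854.11, so !7 = 1854.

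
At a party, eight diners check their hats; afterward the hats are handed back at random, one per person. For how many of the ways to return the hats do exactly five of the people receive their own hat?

112

Pick the 5 fixed positions: C(8,5) = 56 ways.
The remaining 3 must be deranged: !3 = 2.
Total: 56 × 2 = 112.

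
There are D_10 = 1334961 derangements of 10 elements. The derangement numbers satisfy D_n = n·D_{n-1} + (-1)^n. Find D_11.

D_11 = 11·1334961 - 1 = 14684570.

14684570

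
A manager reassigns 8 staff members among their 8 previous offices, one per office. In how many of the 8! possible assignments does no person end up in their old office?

14833

!8 = 8! · Σ_{k=0}^{8} (-1)^k/k!
= 8! - 8!/1! + 8!/2! - 8!/3! + 8!/4! - 8!/5! + 8!/6! - 8!/7! + 8!/8!
= 40320 - 40320 + 20160 - 6720 + 1680 - 336 + 56 - 8 + 1
= 14833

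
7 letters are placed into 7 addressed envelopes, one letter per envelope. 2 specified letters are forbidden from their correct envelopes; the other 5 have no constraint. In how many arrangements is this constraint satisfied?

3720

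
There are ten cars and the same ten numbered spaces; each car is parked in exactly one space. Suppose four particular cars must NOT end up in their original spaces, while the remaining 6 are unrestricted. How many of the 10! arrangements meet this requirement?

2399760

Let A_j be the event that the j-th constrained one is fixed. By inclusion-exclusion over the 4 events:
Σ_{j=0}^{4} (-1)^j C(4,j)(10-j)!
= C(4,0)·10! - C(4,1)·9! + C(4,2)·8! - C(4,3)·7! + C(4,4)·6!
= 3628800 - 1451520 + 241920 - 20160 + 720
= 2399760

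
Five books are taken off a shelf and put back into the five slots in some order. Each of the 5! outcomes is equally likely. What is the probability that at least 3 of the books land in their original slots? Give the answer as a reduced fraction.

11/120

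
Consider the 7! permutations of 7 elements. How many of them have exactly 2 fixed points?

924

Pick the 2 fixed positions: C(7,2) = 21 ways.
The remaining 5 must be deranged: !5 = 44.
Total: 21 × 44 = 924.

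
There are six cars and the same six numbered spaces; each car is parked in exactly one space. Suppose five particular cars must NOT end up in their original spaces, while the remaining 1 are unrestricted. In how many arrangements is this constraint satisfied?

309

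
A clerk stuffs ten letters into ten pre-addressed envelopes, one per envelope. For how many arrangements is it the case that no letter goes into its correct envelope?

By inclusion-exclusion, !10 = Σ (-1)^k · 10!/k! for k=0..10
= 10! - 10!/1! + 10!/2! - 10!/3! + 10!/4! - 10!/5! + 10!/6! - 10!/7! + 10!/8! - 10!/9! + 10!/10!
= 3628800 - 3628800 + 1814400 - 604800 + 151200 - 30240 + 5040 - 720 + 90 - 10 + 1
= 1334961

1334961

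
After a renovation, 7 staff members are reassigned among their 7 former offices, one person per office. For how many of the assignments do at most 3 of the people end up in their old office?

# with exactly i fixed is C(7,i)·!(7-i); sum over i=0..3:
  i=0: C(7,0)·!7 = 1·1854 = 1854
  i=1: C(7,1)·!6 = 7·265 = 1855
  i=2: C(7,2)·!5 = 21·44 = 924
  i=3: C(7,3)·!4 = 35·9 = 315
Total = 4948.

4948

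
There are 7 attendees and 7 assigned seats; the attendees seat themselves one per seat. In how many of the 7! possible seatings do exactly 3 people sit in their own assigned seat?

Pick the 3 fixed positions: C(7,3) = 35 ways.
The other 4 form a derangement: !4 = 9.
Total: 35 × 9 = 315.

315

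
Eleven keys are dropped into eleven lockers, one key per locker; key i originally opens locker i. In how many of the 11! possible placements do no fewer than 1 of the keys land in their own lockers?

# with exactly i fixed is C(11,i)·!(11-i); sum over i=1..11:
  i=1: C(11,1)·!10 = 11·1334961 = 14684571
  i=2: C(11,2)·!9 = 55·133496 = 7342280
  i=3: C(11,3)·!8 = 165·14833 = 2447445
  i=4: C(11,4)·!7 = 330·1854 = 611820
  i=5: C(11,5)·!6 = 462·265 = 122430
  i=6: C(11,6)·!5 = 462·44 = 20328
  i=7: C(11,7)·!4 = 330·9 = 2970
  i=8: C(11,8)·!3 = 165·2 = 330
  i=9: C(11,9)·!2 = 55·1 = 55
  i=10: C(11,10)·!1 = 11·0 = 0
  i=11: C(11,11)·!0 = 1·1 = 1
Total = 25232230.

25232230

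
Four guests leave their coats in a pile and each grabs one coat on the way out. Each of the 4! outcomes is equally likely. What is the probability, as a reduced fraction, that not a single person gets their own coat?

Favorable outcomes: !4 = 9.
Total outcomes: 4! = 24.
Probability = 9/24 = 3/8.

3/8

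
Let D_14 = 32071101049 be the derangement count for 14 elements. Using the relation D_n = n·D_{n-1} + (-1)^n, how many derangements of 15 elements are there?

D_15 = 15·32071101049 - 1 = 481066515734.

481066515734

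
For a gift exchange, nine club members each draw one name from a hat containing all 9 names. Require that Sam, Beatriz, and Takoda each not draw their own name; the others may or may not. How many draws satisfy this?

Let A_j be the event that the j-th constrained one is fixed. By inclusion-exclusion over the 3 events:
Σ_{j=0}^{3} (-1)^j C(3,j)(9-j)!
= C(3,0)·9! - C(3,1)·8! + C(3,2)·7! - C(3,3)·6!
= 362880 - 120960 + 15120 - 720
= 256320

256320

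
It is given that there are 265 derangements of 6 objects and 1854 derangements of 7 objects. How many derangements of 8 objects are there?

D_8 = (8-1)·(D_7 + D_6) = 7·(1854 + 265) = 7·2119 = 14833.

14833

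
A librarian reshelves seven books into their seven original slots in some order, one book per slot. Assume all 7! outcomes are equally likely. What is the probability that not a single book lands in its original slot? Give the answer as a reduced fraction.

Favorable outcomes: !7 = 1854.
Total outcomes: 7! = 5040.
Probability = 1854/5040 = 103/280.

103/280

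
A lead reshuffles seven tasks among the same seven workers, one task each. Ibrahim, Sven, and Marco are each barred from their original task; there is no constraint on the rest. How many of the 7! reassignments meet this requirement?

Inclusion-exclusion on the 3 forbidden self-matches:
Σ_{j=0}^{3} (-1)^j C(3,j)(7-j)!
= C(3,0)·7! - C(3,1)·6! + C(3,2)·5! - C(3,3)·4!
= 5040 - 2160 + 360 - 24
= 3216

3216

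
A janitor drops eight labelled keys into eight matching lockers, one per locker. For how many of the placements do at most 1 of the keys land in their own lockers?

Sum C(8,i)·!(8-i) for i = 0..1:
  i=0: C(8,0)·!8 = 1·14833 = 14833
  i=1: C(8,1)·!7 = 8·1854 = 14832
Total = 29665.

29665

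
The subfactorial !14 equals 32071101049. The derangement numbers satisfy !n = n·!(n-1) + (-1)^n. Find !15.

481066515734

!15 = 15·32071101049 - 1 = 481066515734.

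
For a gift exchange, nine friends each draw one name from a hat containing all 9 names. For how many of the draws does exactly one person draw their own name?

133497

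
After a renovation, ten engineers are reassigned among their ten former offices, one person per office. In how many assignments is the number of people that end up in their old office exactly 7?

240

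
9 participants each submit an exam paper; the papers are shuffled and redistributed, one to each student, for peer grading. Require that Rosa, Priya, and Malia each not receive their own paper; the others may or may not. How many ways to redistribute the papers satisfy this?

256320

Inclusion-exclusion on the 3 forbidden self-matches:
Σ_{j=0}^{3} (-1)^j C(3,j)(9-j)!
= C(3,0)·9! - C(3,1)·8! + C(3,2)·7! - C(3,3)·6!
= 362880 - 120960 + 15120 - 720
= 256320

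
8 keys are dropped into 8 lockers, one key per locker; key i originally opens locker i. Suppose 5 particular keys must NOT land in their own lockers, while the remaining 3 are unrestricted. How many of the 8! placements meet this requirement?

Let A_j be the event that the j-th constrained one is fixed. By inclusion-exclusion over the 5 events:
Σ_{j=0}^{5} (-1)^j C(5,j)(8-j)!
= C(5,0)·8! - C(5,1)·7! + C(5,2)·6! - C(5,3)·5! + C(5,4)·4! - C(5,5)·3!
= 40320 - 25200 + 7200 - 1200 + 120 - 6
= 21234

21234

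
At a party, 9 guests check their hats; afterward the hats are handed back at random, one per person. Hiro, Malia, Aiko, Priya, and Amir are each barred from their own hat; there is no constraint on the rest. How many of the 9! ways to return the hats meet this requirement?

205056

Inclusion-exclusion on the 5 forbidden self-matches:
Σ_{j=0}^{5} (-1)^j C(5,j)(9-j)!
= C(5,0)·9! - C(5,1)·8! + C(5,2)·7! - C(5,3)·6! + C(5,4)·5! - C(5,5)·4!
= 362880 - 201600 + 50400 - 7200 + 600 - 24
= 205056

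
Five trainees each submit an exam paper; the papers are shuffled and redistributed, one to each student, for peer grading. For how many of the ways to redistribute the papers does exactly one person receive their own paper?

Pick the single fixed position: C(5,1) = 5 ways.
The remaining 4 must be deranged: !4 = 9.
Total: 5 × 9 = 45.

45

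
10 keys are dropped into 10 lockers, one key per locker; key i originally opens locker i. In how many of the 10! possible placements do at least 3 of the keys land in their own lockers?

Sum C(10,i)·!(10-i) for i = 3..10:
  i=3: C(10,3)·!7 = 120·1854 = 222480
  i=4: C(10,4)·!6 = 210·265 = 55650
  i=5: C(10,5)·!5 = 252·44 = 11088
  i=6: C(10,6)·!4 = 210·9 = 1890
  i=7: C(10,7)·!3 = 120·2 = 240
  i=8: C(10,8)·!2 = 45·1 = 45
  i=9: C(10,9)·!1 = 10·0 = 0
  i=10: C(10,10)·!0 = 1·1 = 1
Total = 291394.

291394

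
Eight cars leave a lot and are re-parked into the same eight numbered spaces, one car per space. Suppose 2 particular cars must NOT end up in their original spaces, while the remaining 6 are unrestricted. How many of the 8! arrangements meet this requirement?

30960

Let A_j be the event that the j-th constrained one is fixed. By inclusion-exclusion over the 2 events:
Σ_{j=0}^{2} (-1)^j C(2,j)(8-j)!
= C(2,0)·8! - C(2,1)·7! + C(2,2)·6!
= 40320 - 10080 + 720
= 30960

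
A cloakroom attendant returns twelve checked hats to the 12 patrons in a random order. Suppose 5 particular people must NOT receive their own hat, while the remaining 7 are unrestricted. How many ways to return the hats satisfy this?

Inclusion-exclusion on the 5 forbidden self-matches:
Σ_{j=0}^{5} (-1)^j C(5,j)(12-j)!
= C(5,0)·12! - C(5,1)·11! + C(5,2)·10! - C(5,3)·9! + C(5,4)·8! - C(5,5)·7!
= 479001600 - 199584000 + 36288000 - 3628800 + 201600 - 5040
= 312273360

312273360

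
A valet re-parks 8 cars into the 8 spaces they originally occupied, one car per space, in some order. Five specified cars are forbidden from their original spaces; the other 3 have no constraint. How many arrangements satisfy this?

Let A_j be the event that the j-th constrained one is fixed. By inclusion-exclusion over the 5 events:
Σ_{j=0}^{5} (-1)^j C(5,j)(8-j)!
= C(5,0)·8! - C(5,1)·7! + C(5,2)·6! - C(5,3)·5! + C(5,4)·4! - C(5,5)·3!
= 40320 - 25200 + 7200 - 1200 + 120 - 6
= 21234

21234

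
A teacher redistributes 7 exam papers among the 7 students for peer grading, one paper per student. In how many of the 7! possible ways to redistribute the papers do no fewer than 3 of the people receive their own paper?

# with exactly i fixed is C(7,i)·!(7-i); sum over i=3..7:
  i=3: C(7,3)·!4 = 35·9 = 315
  i=4: C(7,4)·!3 = 35·2 = 70
  i=5: C(7,5)·!2 = 21·1 = 21
  i=6: C(7,6)·!1 = 7·0 = 0
  i=7: C(7,7)·!0 = 1·1 = 1
Total = 407.

407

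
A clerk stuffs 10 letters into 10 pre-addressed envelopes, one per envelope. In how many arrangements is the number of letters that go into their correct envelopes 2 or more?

958879

Sum C(10,i)·!(10-i) for i = 2..10:
  i=2: C(10,2)·!8 = 45·14833 = 667485
  i=3: C(10,3)·!7 = 120·1854 = 222480
  i=4: C(10,4)·!6 = 210·265 = 55650
  i=5: C(10,5)·!5 = 252·44 = 11088
  i=6: C(10,6)·!4 = 210·9 = 1890
  i=7: C(10,7)·!3 = 120·2 = 240
  i=8: C(10,8)·!2 = 45·1 = 45
  i=9: C(10,9)·!1 = 10·0 = 0
  i=10: C(10,10)·!0 = 1·1 = 1
Total = 958879.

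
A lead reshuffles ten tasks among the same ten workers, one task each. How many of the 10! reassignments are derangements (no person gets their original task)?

1334961

Recurrence: !10 = 9·(!9 + !8).
!10 = 9·(133496 + 14833) = 9·148329 = 1334961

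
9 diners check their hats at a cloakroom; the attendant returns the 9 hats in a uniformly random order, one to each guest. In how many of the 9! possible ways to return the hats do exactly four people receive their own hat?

Choose which 4 of the 9 are fixed: C(9,4) = 126.
The remaining 5 must be deranged: !5 = 44.
Total: 126 × 44 = 5544.

5544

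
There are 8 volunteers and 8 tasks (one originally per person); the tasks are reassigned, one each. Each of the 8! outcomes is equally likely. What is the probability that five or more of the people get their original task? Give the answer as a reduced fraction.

47/13440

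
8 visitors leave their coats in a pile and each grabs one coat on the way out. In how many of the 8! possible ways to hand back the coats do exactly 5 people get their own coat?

Pick the 5 fixed positions: C(8,5) = 56 ways.
The other 3 form a derangement: !3 = 2.
Total: 56 × 2 = 112.

112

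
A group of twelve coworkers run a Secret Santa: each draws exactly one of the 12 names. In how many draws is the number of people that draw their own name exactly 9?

Pick the 9 fixed positions: C(12,9) = 220 ways.
The other 3 form a derangement: !3 = 2.
Total: 220 × 2 = 440.

440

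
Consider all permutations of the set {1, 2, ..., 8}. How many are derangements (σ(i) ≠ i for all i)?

14833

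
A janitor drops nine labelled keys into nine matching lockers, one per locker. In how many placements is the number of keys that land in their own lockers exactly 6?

168

Choose which 6 of the 9 are fixed: C(9,6) = 84.
The remaining 3 must be deranged: !3 = 2.
Total: 84 × 2 = 168.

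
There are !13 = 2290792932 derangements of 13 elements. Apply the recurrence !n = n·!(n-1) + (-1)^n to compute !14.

!14 = 14·2290792932 + 1 = 32071101049.

32071101049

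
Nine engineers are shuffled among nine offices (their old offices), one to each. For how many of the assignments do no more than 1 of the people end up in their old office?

266993

Sum C(9,i)·!(9-i) for i = 0..1:
  i=0: C(9,0)·!9 = 1·133496 = 133496
  i=1: C(9,1)·!8 = 9·14833 = 133497
Total = 266993.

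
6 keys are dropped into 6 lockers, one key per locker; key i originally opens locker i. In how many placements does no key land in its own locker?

265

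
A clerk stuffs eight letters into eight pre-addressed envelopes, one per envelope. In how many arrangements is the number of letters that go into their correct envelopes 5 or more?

Sum C(8,i)·!(8-i) for i = 5..8:
  i=5: C(8,5)·!3 = 56·2 = 112
  i=6: C(8,6)·!2 = 28·1 = 28
  i=7: C(8,7)·!1 = 8·0 = 0
  i=8: C(8,8)·!0 = 1·1 = 1
Total = 141.

141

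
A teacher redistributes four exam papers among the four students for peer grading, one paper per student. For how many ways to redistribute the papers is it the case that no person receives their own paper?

9

Use !n = n·!(n-1) + (-1)^n.
!4 = 4·2 + 1 = 9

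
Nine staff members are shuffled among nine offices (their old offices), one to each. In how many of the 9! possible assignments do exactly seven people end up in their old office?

36

Pick the 7 fixed positions: C(9,7) = 36 ways.
The remaining 2 must be deranged: !2 = 1.
Total: 36 × 1 = 36.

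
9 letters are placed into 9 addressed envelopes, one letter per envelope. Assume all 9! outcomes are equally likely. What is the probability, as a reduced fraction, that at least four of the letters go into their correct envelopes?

6883/362880

Favorable outcomes: Σ_{i≥4} C(9,i)·!(9-i) = 126·44 + 126·9 + 84·2 + 36·1 + 9·0 + 1·1 = 6883.
Total outcomes: 9! = 362880.
Probability = 6883/362880 = 6883/362880.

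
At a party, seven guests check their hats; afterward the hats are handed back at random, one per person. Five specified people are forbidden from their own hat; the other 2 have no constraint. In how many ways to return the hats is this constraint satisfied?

Let A_j be the event that the j-th constrained one is fixed. By inclusion-exclusion over the 5 events:
Σ_{j=0}^{5} (-1)^j C(5,j)(7-j)!
= C(5,0)·7! - C(5,1)·6! + C(5,2)·5! - C(5,3)·4! + C(5,4)·3! - C(5,5)·2!
= 5040 - 3600 + 1200 - 240 + 30 - 2
= 2428

2428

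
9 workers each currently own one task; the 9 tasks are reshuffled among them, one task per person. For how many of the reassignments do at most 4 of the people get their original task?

361541

Sum C(9,i)·!(9-i) for i = 0..4:
  i=0: C(9,0)·!9 = 1·133496 = 133496
  i=1: C(9,1)·!8 = 9·14833 = 133497
  i=2: C(9,2)·!7 = 36·1854 = 66744
  i=3: C(9,3)·!6 = 84·265 = 22260
  i=4: C(9,4)·!5 = 126·44 = 5544
Total = 361541.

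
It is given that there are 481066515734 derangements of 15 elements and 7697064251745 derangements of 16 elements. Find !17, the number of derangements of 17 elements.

130850092279664

!17 = (17-1)·(!16 + !15) = 16·(7697064251745 + 481066515734) = 16·8178130767479 = 130850092279664.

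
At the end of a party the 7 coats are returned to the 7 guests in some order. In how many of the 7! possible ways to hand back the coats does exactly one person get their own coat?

1855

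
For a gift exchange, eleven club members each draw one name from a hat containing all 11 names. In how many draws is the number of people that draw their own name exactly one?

14684571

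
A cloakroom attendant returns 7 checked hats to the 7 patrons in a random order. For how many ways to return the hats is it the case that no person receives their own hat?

1854

!7 = 7! · Σ_{k=0}^{7} (-1)^k/k!
= 7! - 7!/1! + 7!/2! - 7!/3! + 7!/4! - 7!/5! + 7!/6! - 7!/7!
= 5040 - 5040 + 2520 - 840 + 210 - 42 + 7 - 1
= 1854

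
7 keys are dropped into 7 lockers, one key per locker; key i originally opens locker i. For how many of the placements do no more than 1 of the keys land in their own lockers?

Sum C(7,i)·!(7-i) for i = 0..1:
  i=0: C(7,0)·!7 = 1·1854 = 1854
  i=1: C(7,1)·!6 = 7·265 = 1855
Total = 3709.

3709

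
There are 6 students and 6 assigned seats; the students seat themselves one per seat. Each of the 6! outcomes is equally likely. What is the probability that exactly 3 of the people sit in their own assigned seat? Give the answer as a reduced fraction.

1/18

Favorable outcomes: C(6,3)·!3 = 20·2 = 40.
Total outcomes: 6! = 720.
Probability = 40/720 = 1/18.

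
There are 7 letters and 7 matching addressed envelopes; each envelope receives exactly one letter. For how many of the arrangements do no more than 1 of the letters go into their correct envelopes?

3709

Sum C(7,i)·!(7-i) for i = 0..1:
  i=0: C(7,0)·!7 = 1·1854 = 1854
  i=1: C(7,1)·!6 = 7·265 = 1855
Total = 3709.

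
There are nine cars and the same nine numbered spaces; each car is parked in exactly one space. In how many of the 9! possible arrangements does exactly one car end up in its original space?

Choose which one of the 9 is fixed: C(9,1) = 9.
The other 8 form a derangement: !8 = 14833.
Total: 9 × 14833 = 133497.

133497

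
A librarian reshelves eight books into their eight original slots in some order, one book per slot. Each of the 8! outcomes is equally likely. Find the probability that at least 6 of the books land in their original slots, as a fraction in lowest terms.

Favorable outcomes: Σ_{i≥6} C(8,i)·!(8-i) = 28·1 + 8·0 + 1·1 = 29.
Total outcomes: 8! = 40320.
Probability = 29/40320 = 29/40320.

29/40320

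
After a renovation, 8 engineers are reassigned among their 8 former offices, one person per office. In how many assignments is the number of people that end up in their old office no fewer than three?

3235

# with exactly i fixed is C(8,i)·!(8-i); sum over i=3..8:
  i=3: C(8,3)·!5 = 56·44 = 2464
  i=4: C(8,4)·!4 = 70·9 = 630
  i=5: C(8,5)·!3 = 56·2 = 112
  i=6: C(8,6)·!2 = 28·1 = 28
  i=7: C(8,7)·!1 = 8·0 = 0
  i=8: C(8,8)·!0 = 1·1 = 1
Total = 3235.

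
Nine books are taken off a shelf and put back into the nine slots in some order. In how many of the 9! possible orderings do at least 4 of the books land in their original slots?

6883

Sum C(9,i)·!(9-i) for i = 4..9:
  i=4: C(9,4)·!5 = 126·44 = 5544
  i=5: C(9,5)·!4 = 126·9 = 1134
  i=6: C(9,6)·!3 = 84·2 = 168
  i=7: C(9,7)·!2 = 36·1 = 36
  i=8: C(9,8)·!1 = 9·0 = 0
  i=9: C(9,9)·!0 = 1·1 = 1
Total = 6883.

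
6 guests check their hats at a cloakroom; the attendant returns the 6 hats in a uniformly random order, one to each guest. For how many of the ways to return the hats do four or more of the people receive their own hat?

16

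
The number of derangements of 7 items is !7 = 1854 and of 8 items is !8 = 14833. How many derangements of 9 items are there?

133496

!9 = (9-1)·(!8 + !7) = 8·(14833 + 1854) = 8·16687 = 133496.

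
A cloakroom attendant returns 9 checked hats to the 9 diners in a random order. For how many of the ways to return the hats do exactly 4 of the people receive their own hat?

Choose which 4 of the 9 are fixed: C(9,4) = 126.
The other 5 form a derangement: !5 = 44.
Total: 126 × 44 = 5544.

5544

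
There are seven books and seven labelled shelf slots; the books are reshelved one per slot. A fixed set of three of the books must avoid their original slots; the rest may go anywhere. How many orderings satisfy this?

Inclusion-exclusion on the 3 forbidden self-matches:
Σ_{j=0}^{3} (-1)^j C(3,j)(7-j)!
= C(3,0)·7! - C(3,1)·6! + C(3,2)·5! - C(3,3)·4!
= 5040 - 2160 + 360 - 24
= 3216

3216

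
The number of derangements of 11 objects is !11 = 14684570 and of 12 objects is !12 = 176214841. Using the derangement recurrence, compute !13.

2290792932

!13 = (13-1)·(!12 + !11) = 12·(176214841 + 14684570) = 12·190899411 = 2290792932.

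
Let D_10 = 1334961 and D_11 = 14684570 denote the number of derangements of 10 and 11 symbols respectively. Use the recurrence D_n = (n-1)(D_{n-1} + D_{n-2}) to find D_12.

176214841

D_12 = (12-1)·(D_11 + D_10) = 11·(14684570 + 1334961) = 11·16019531 = 176214841.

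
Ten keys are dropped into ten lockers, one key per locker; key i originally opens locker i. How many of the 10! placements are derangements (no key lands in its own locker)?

1334961

Use !n = (n-1)(!(n-1) + !(n-2)).
!10 = 9·(133496 + 14833) = 9·148329 = 1334961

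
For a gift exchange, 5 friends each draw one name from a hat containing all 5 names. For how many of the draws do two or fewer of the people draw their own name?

109

Sum C(5,i)·!(5-i) for i = 0..2:
  i=0: C(5,0)·!5 = 1·44 = 44
  i=1: C(5,1)·!4 = 5·9 = 45
  i=2: C(5,2)·!3 = 10·2 = 20
Total = 109.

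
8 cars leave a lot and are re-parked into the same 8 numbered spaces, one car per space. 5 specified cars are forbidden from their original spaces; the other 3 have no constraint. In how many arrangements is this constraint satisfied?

21234

Inclusion-exclusion on the 5 forbidden self-matches:
Σ_{j=0}^{5} (-1)^j C(5,j)(8-j)!
= C(5,0)·8! - C(5,1)·7! + C(5,2)·6! - C(5,3)·5! + C(5,4)·4! - C(5,5)·3!
= 40320 - 25200 + 7200 - 1200 + 120 - 6
= 21234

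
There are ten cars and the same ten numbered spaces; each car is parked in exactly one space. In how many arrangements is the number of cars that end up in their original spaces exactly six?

1890

Choose which 6 of the 10 are fixed: C(10,6) = 210.
The other 4 form a derangement: !4 = 9.
Total: 210 × 9 = 1890.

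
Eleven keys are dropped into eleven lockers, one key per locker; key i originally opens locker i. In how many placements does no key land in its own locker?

14684570

By inclusion-exclusion, !11 = Σ (-1)^k · 11!/k! for k=0..11
= 11! - 11!/1! + 11!/2! - 11!/3! + 11!/4! - 11!/5! + 11!/6! - 11!/7! + 11!/8! - 11!/9! + 11!/10! - 11!/11!
= 39916800 - 39916800 + 19958400 - 6652800 + 1663200 - 332640 + 55440 - 7920 + 990 - 110 + 11 - 1
= 14684570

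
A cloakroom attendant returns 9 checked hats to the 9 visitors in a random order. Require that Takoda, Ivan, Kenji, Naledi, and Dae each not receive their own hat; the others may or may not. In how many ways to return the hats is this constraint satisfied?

205056

Let A_j be the event that the j-th constrained one is fixed. By inclusion-exclusion over the 5 events:
Σ_{j=0}^{5} (-1)^j C(5,j)(9-j)!
= C(5,0)·9! - C(5,1)·8! + C(5,2)·7! - C(5,3)·6! + C(5,4)·5! - C(5,5)·4!
= 362880 - 201600 + 50400 - 7200 + 600 - 24
= 205056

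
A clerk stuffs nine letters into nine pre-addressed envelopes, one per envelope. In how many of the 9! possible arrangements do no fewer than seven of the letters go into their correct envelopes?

37

# with exactly i fixed is C(9,i)·!(9-i); sum over i=7..9:
  i=7: C(9,7)·!2 = 36·1 = 36
  i=8: C(9,8)·!1 = 9·0 = 0
  i=9: C(9,9)·!0 = 1·1 = 1
Total = 37.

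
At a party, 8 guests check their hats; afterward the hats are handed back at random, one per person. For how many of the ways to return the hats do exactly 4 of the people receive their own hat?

630

Choose which 4 of the 8 are fixed: C(8,4) = 70.
The other 4 form a derangement: !4 = 9.
Total: 70 × 9 = 630.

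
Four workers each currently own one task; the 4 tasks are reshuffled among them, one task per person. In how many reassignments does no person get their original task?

Use !n = (n-1)(!(n-1) + !(n-2)).
!4 = 3·(2 + 1) = 3·3 = 9

9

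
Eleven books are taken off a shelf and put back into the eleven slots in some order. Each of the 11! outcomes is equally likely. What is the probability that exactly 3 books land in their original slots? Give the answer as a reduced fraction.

2119/34560

Favorable outcomes: C(11,3)·!8 = 165·14833 = 2447445.
Total outcomes: 11! = 39916800.
Probability = 2447445/39916800 = 2119/34560.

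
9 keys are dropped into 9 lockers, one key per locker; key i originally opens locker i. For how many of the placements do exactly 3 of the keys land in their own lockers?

Choose which 3 of the 9 are fixed: C(9,3) = 84.
The remaining 6 must be deranged: !6 = 265.
Total: 84 × 265 = 22260.

22260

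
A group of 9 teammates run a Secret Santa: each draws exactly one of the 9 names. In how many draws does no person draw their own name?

The number of derangements of 9 is !9 = Σ_{k=0}^{9} (-1)^k·9!/k!
= 9! - 9!/1! + 9!/2! - 9!/3! + 9!/4! - 9!/5! + 9!/6! - 9!/7! + 9!/8! - 9!/9!
= 362880 - 362880 + 181440 - 60480 + 15120 - 3024 + 504 - 72 + 9 - 1
= 133496

133496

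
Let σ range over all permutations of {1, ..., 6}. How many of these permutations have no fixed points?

265

The subfactorial !6 = [6!/e] (nearest integer).
6! = 720, and 720/e ≈ 264.87, so !6 = 265.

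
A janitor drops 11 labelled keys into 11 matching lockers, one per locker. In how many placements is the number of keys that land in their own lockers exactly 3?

Pick the 3 fixed positions: C(11,3) = 165 ways.
The other 8 form a derangement: !8 = 14833.
Total: 165 × 14833 = 2447445.

2447445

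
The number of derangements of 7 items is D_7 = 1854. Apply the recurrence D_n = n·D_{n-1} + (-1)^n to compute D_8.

14833

D_8 = 8·1854 + 1 = 14833.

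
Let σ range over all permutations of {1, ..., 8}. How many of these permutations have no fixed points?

!8 is the nearest integer to 8!/e.
8! = 40320, and 40320/e ≈ 14832.90, so !8 = 14833.

14833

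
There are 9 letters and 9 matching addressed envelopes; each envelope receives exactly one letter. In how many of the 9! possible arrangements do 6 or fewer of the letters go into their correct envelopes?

# with exactly i fixed is C(9,i)·!(9-i); sum over i=0..6:
  i=0: C(9,0)·!9 = 1·133496 = 133496
  i=1: C(9,1)·!8 = 9·14833 = 133497
  i=2: C(9,2)·!7 = 36·1854 = 66744
  i=3: C(9,3)·!6 = 84·265 = 22260
  i=4: C(9,4)·!5 = 126·44 = 5544
  i=5: C(9,5)·!4 = 126·9 = 1134
  i=6: C(9,6)·!3 = 84·2 = 168
Total = 362843.

362843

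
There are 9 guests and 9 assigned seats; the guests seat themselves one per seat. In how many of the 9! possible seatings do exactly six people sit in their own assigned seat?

168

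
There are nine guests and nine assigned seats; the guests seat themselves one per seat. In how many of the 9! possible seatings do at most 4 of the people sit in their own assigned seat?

Sum C(9,i)·!(9-i) for i = 0..4:
  i=0: C(9,0)·!9 = 1·133496 = 133496
  i=1: C(9,1)·!8 = 9·14833 = 133497
  i=2: C(9,2)·!7 = 36·1854 = 66744
  i=3: C(9,3)·!6 = 84·265 = 22260
  i=4: C(9,4)·!5 = 126·44 = 5544
Total = 361541.

361541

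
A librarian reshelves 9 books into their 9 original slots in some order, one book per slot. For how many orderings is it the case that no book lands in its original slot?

The subfactorial !9 = [9!/e] (nearest integer).
9! = 362880, and 362880/e ≈ 133496.09, so !9 = 133496.

133496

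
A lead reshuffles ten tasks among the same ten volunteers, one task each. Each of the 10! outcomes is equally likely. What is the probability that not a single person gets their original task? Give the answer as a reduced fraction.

16481/44800

Favorable outcomes: !10 = 1334961.
Total outcomes: 10! = 3628800.
Probability = 1334961/3628800 = 16481/44800.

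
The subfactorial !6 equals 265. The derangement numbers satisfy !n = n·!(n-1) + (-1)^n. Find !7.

1854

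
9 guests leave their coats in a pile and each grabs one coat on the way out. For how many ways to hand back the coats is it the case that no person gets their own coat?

Use !n = n·!(n-1) + (-1)^n.
!9 = 9·14833 - 1 = 133496

133496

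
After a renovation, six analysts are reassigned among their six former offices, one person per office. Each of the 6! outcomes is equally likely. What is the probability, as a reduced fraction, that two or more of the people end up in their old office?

191/720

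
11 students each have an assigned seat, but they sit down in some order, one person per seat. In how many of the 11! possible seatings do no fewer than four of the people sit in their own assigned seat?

757934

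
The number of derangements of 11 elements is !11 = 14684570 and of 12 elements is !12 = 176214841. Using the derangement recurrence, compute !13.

2290792932

!13 = (13-1)·(!12 + !11) = 12·(176214841 + 14684570) = 12·190899411 = 2290792932.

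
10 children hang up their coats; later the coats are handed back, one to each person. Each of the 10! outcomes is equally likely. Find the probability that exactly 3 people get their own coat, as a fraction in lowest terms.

Favorable outcomes: C(10,3)·!7 = 120·1854 = 222480.
Total outcomes: 10! = 3628800.
Probability = 222480/3628800 = 103/1680.

103/1680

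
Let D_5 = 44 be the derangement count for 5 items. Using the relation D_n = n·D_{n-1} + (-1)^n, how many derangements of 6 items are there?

D_6 = 6·44 + 1 = 265.

265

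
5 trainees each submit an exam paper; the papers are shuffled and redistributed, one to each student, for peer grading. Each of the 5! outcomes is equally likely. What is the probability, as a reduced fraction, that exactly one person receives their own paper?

3/8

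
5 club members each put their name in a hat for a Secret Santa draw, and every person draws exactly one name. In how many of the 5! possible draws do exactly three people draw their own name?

Pick the 3 fixed positions: C(5,3) = 10 ways.
The remaining 2 must be deranged: !2 = 1.
Total: 10 × 1 = 10.

10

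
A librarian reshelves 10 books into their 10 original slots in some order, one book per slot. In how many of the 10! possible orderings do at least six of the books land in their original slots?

2176

Sum C(10,i)·!(10-i) for i = 6..10:
  i=6: C(10,6)·!4 = 210·9 = 1890
  i=7: C(10,7)·!3 = 120·2 = 240
  i=8: C(10,8)·!2 = 45·1 = 45
  i=9: C(10,9)·!1 = 10·0 = 0
  i=10: C(10,10)·!0 = 1·1 = 1
Total = 2176.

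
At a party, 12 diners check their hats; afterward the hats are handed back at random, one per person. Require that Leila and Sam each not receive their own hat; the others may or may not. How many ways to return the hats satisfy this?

Let A_j be the event that the j-th constrained one is fixed. By inclusion-exclusion over the 2 events:
Σ_{j=0}^{2} (-1)^j C(2,j)(12-j)!
= C(2,0)·12! - C(2,1)·11! + C(2,2)·10!
= 479001600 - 79833600 + 3628800
= 402796800

402796800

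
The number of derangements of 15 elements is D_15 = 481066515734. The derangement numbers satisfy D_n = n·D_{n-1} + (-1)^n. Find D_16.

7697064251745

D_16 = 16·481066515734 + 1 = 7697064251745.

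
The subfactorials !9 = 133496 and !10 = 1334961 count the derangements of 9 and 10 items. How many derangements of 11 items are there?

!11 = (11-1)·(!10 + !9) = 10·(1334961 + 133496) = 10·1468457 = 14684570.

14684570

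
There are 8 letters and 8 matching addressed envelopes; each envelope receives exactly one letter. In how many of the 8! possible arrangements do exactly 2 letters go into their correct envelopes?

7420

Choose which 2 of the 8 are fixed: C(8,2) = 28.
The other 6 form a derangement: !6 = 265.
Total: 28 × 265 = 7420.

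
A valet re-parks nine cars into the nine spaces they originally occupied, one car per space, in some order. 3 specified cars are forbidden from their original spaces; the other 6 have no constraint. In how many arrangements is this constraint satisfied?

256320

Inclusion-exclusion on the 3 forbidden self-matches:
Σ_{j=0}^{3} (-1)^j C(3,j)(9-j)!
= C(3,0)·9! - C(3,1)·8! + C(3,2)·7! - C(3,3)·6!
= 362880 - 120960 + 15120 - 720
= 256320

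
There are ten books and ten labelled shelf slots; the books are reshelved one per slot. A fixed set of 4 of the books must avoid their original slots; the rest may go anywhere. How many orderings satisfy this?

Let A_j be the event that the j-th constrained one is fixed. By inclusion-exclusion over the 4 events:
Σ_{j=0}^{4} (-1)^j C(4,j)(10-j)!
= C(4,0)·10! - C(4,1)·9! + C(4,2)·8! - C(4,3)·7! + C(4,4)·6!
= 3628800 - 1451520 + 241920 - 20160 + 720
= 2399760

2399760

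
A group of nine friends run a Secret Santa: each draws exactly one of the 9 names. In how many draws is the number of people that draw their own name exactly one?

Pick the single fixed position: C(9,1) = 9 ways.
The other 8 form a derangement: !8 = 14833.
Total: 9 × 14833 = 133497.

133497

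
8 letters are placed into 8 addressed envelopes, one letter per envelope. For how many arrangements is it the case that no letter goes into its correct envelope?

14833

!8 is the nearest integer to 8!/e.
8! = 40320, and 40320/e ≈ 14832.90, so !8 = 14833.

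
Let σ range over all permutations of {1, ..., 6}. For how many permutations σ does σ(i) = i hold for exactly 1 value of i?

264

Pick the single fixed position: C(6,1) = 6 ways.
The remaining 5 must be deranged: !5 = 44.
Total: 6 × 44 = 264.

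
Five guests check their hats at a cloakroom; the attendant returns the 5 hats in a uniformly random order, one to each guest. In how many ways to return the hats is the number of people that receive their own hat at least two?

# with exactly i fixed is C(5,i)·!(5-i); sum over i=2..5:
  i=2: C(5,2)·!3 = 10·2 = 20
  i=3: C(5,3)·!2 = 10·1 = 10
  i=4: C(5,4)·!1 = 5·0 = 0
  i=5: C(5,5)·!0 = 1·1 = 1
Total = 31.

31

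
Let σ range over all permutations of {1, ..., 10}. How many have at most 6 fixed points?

3628514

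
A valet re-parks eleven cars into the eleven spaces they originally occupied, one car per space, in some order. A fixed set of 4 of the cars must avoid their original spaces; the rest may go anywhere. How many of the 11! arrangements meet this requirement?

27422640

Inclusion-exclusion on the 4 forbidden self-matches:
Σ_{j=0}^{4} (-1)^j C(4,j)(11-j)!
= C(4,0)·11! - C(4,1)·10! + C(4,2)·9! - C(4,3)·8! + C(4,4)·7!
= 39916800 - 14515200 + 2177280 - 161280 + 5040
= 27422640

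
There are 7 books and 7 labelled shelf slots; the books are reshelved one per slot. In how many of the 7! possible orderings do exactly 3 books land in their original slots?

315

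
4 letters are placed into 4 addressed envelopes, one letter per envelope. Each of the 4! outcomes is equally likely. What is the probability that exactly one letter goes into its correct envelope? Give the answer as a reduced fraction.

1/3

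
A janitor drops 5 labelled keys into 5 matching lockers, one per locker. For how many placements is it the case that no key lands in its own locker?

44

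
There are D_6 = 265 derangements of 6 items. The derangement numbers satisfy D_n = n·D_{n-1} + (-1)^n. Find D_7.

1854

D_7 = 7·265 - 1 = 1854.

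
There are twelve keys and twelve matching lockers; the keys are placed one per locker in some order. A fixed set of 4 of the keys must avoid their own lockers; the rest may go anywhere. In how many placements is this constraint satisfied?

Inclusion-exclusion on the 4 forbidden self-matches:
Σ_{j=0}^{4} (-1)^j C(4,j)(12-j)!
= C(4,0)·12! - C(4,1)·11! + C(4,2)·10! - C(4,3)·9! + C(4,4)·8!
= 479001600 - 159667200 + 21772800 - 1451520 + 40320
= 339696000

339696000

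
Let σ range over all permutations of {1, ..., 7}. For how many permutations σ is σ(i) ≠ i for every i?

1854

!7 is the nearest integer to 7!/e.
7! = 5040, and 5040/e ≈ 1854.11, so !7 = 1854.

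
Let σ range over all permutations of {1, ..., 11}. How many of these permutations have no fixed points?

14684570

!11 = 11! · Σ_{k=0}^{11} (-1)^k/k!
= 11! - 11!/1! + 11!/2! - 11!/3! + 11!/4! - 11!/5! + 11!/6! - 11!/7! + 11!/8! - 11!/9! + 11!/10! - 11!/11!
= 39916800 - 39916800 + 19958400 - 6652800 + 1663200 - 332640 + 55440 - 7920 + 990 - 110 + 11 - 1
= 14684570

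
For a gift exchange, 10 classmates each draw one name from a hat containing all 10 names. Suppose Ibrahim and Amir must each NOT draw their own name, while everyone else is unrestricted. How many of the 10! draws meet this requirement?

Inclusion-exclusion on the 2 forbidden self-matches:
Σ_{j=0}^{2} (-1)^j C(2,j)(10-j)!
= C(2,0)·10! - C(2,1)·9! + C(2,2)·8!
= 3628800 - 725760 + 40320
= 2943360

2943360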